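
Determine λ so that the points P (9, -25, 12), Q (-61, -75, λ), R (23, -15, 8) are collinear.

32

Collinearity requires PQ × PR = 0; each component is linear in λ.
The x-component gives (-10)λ + (320) = 0, so λ = 32.
The remaining components then also vanish.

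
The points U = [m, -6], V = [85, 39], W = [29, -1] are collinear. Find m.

22

Collinearity: (U − V) must be parallel to (W − V) = (-56, -40).
Cross-multiplying the components: (m − 85)·(-40) = (-45)·(-56).
Solving gives m = 22.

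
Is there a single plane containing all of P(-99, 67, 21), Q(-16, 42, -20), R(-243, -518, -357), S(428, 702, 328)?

Yes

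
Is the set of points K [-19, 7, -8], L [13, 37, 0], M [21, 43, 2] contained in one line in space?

KL = (32, 30, 8), KM = (40, 36, 10).
Comparing components 2 and 3: (30)(10) − (8)(36) = 12 ≠ 0, so KL and KM are not parallel and the points are not collinear.

No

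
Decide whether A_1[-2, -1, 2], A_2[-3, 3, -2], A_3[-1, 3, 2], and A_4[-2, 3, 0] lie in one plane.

A normal to the plane through A_1, A_2, A_3 is n = A_1A_2 × A_1A_3 = (16, -4, -8).
The plane has equation n·P = -44. For A_4: n·A_4 = -44.
Equal, so A_4 lies in the plane and all four are coplanar.

Yes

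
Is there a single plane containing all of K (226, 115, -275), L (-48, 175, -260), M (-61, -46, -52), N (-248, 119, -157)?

With K as base: KL = (-274, 60, 15), KM = (-287, -161, 223), KN = (-474, 4, 118).
KM × KN = (-19890, -71836, -77462).
KL · (KM × KN) = -22230.
Since -22230 ≠ 0, the four points are not coplanar.

No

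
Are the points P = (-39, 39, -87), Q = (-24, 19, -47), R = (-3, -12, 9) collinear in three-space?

No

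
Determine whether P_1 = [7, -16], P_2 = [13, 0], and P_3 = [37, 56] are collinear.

No

P_1P_2 = (6, 16), P_1P_3 = (30, 72).
If collinear, P_1P_3 would be a scalar multiple of P_1P_2. But (6)·(72) ≠ (16)·(30) (difference -48), so they are not parallel; the points are not collinear.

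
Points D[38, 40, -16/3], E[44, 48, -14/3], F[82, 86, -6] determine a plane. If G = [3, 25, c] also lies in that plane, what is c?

The plane through D, E, F has equation −36x + (100/3)y − 76z = 1112/3.
Substituting G: (-76)c + (2176/3) = 1112/3, so c = 14/3.

14/3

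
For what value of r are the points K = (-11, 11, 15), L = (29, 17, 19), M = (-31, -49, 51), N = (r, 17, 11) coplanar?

-11

Normal to plane KLM: n = (456, -1520, -2280); plane equation n·P = -55936.
Requiring n·N = -55936: (456)r + (-50920) = -55936.
So r = -11.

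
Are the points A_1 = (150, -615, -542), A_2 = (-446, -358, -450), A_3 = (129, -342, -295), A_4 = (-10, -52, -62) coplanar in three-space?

No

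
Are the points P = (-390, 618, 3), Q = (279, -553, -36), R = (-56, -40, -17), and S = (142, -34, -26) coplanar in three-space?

Yes

A normal to the plane through P, Q, R is n = PQ × PR = (-2242, 354, -49088).
The plane has equation n·X = 945888. For S: n·S = 945888.
Equal, so S lies in the plane and all four are coplanar.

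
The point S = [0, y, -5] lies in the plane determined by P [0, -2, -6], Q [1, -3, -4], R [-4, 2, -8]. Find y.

-2

Coplanarity requires PQ · (PR × PS) = 0.
PQ = (1, -1, 2), PR = (-4, 4, -2); the triple product is linear in y with coefficient -6 and constant term -12.
Setting it to zero: y = -2.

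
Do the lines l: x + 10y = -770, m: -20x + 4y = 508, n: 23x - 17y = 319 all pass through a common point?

No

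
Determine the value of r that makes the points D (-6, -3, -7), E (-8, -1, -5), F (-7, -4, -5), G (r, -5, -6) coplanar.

-6

The points are coplanar iff DE · (DF × DG) = 0.
Expanding, this is linear in r: (6)r + (36) = 0.
So r = -6.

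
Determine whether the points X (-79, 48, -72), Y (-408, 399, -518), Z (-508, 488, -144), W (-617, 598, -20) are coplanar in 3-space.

The four points are coplanar iff the 3×3 determinant with rows XY, XZ, XW is zero.
Rows: (-329, 351, -446), (-429, 440, -72), (-538, 550, 52).
Expanding along the first row: (-329)(62480) − (351)(-61044) + (-446)(770) = 527104.
Nonzero ⇒ not coplanar.

No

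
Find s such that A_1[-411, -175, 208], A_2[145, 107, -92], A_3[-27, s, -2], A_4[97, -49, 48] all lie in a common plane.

23

Normal to plane A_1A_2A_4: n = (-7320, -63440, -73200); plane equation n·P = -1115080.
Requiring n·A_3 = -1115080: (-63440)s + (344040) = -1115080.
So s = 23.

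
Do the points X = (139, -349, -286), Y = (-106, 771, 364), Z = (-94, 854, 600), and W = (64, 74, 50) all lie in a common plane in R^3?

No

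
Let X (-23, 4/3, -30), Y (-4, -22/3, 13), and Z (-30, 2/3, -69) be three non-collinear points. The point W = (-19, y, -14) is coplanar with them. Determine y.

2/3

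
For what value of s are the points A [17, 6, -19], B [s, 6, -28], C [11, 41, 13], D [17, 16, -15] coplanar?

Normal to plane ACD: n = (-180, 24, -60); plane equation n·P = -1776.
Requiring n·B = -1776: (-180)s + (1824) = -1776.
So s = 20.

20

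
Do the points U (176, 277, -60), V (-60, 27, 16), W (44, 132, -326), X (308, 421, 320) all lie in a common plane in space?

No

A normal to the plane through U, V, W is n = UV × UW = (77520, -72808, 1220).
The plane has equation n·P = -6597496. For X: n·X = -6385608.
-6385608 ≠ -6597496, so X is off the plane.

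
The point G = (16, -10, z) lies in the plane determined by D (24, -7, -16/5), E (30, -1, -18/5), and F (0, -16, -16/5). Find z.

The plane through D, E, F has equation −(18/5)x + (48/5)y + 90z = -2208/5.
Substituting G: (90)z + (-768/5) = -2208/5, so z = -16/5.

-16/5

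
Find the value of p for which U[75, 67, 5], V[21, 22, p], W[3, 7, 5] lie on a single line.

5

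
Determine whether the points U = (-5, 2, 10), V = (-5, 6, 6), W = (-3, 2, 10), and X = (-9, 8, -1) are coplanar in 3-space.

No

With U as base: UV = (0, 4, -4), UW = (2, 0, 0), UX = (-4, 6, -11).
UW × UX = (0, 22, 12).
UV · (UW × UX) = 40.
Since 40 ≠ 0, the four points are not coplanar.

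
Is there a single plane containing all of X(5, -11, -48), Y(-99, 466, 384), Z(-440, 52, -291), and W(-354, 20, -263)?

No

With X as base: XY = (-104, 477, 432), XZ = (-445, 63, -243), XW = (-359, 31, -215).
XZ × XW = (-6012, -8438, 8822).
XY · (XZ × XW) = 411426.
Since 411426 ≠ 0, the four points are not coplanar.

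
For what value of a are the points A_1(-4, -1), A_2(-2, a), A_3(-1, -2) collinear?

-5/3

The three points are collinear iff det[A_1A_2; A_1A_3] = 0.
This determinant is linear in a: (-3)a + (-5) = 0, so a = -5/3.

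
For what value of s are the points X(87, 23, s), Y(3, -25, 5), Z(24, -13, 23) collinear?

77

Collinearity requires XY × XZ = 0; each component is linear in s.
The x-component gives (12)s + (-924) = 0, so s = 77.
The remaining components then also vanish.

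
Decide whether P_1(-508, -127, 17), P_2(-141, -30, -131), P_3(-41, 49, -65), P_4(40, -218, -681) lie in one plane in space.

The four points are coplanar iff the 3×3 determinant with rows P_1P_2, P_1P_3, P_1P_4 is zero.
Rows: (367, 97, -148), (467, 176, -82), (548, -91, -698).
Expanding along the first row: (367)(-130310) − (97)(-281030) + (-148)(-138945) = 0.
Zero determinant ⇒ coplanar.

Yes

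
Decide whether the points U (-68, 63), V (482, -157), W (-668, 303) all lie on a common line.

Yes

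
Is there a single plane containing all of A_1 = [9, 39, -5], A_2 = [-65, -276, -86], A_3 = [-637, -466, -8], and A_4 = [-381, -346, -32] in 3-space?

With A_1 as base: A_1A_2 = (-74, -315, -81), A_1A_3 = (-646, -505, -3), A_1A_4 = (-390, -385, -27).
A_1A_3 × A_1A_4 = (12480, -16272, 51760).
A_1A_2 · (A_1A_3 × A_1A_4) = 9600.
Since 9600 ≠ 0, the four points are not coplanar.

No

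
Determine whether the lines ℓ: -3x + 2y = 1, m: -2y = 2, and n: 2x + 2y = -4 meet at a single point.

Intersecting ℓ and m: solving the 2×2 system gives (x, y) = (-1, -1).
Substitute into n: (2)(-1) + (2)(-1) = -4.
This equals -4, so (-1, -1) lies on all three lines and they are concurrent.

Yes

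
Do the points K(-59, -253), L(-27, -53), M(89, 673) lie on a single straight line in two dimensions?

No

KL = (32, 200), KM = (148, 926).
If collinear, KM would be a scalar multiple of KL. But (32)·(926) ≠ (200)·(148) (difference 32), so they are not parallel; the points are not collinear.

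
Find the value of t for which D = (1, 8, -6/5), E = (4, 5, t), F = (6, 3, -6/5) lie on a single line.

Direction DF = (5, -5, 0). From the x-coordinate of E, the parameter along the line is τ = (4 − 1)/5 = 3/5.
Then t = (-6/5) + 3/5·(0) = -6/5.

-6/5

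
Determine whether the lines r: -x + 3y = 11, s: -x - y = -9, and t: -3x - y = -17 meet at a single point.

The three lines meet at one point iff the augmented coefficient matrix [aᵢ bᵢ cᵢ] has rank < 3, i.e. its determinant vanishes.
Here the determinant is 0.
It vanishes, so the lines are concurrent at (4, 5).

Yes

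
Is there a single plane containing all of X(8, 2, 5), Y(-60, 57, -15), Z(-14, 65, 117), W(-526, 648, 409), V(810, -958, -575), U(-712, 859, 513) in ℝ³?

Yes

The plane through X, Y, Z has normal n = XY × XZ = (7420, 8056, -3074) and equation n·P = 60102.
Checking the remaining points: n·W = 60102, n·V = 60102, n·U = 60102.
All equal 60102, so all 6 points lie in one plane.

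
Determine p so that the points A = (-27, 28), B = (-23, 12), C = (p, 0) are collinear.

-20

The three points are collinear iff det[AB; AC] = 0.
This determinant is linear in p: (16)p + (320) = 0, so p = -20.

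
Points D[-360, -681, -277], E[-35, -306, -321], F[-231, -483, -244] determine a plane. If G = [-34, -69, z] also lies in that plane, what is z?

-79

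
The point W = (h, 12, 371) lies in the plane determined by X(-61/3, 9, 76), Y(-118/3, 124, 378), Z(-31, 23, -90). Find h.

Coplanarity requires XY · (XZ × XW) = 0.
XY = (-19, 115, 302), XZ = (-32/3, 14, -166); the triple product is linear in h with coefficient -23318 and constant term -209862.
Setting it to zero: h = -9.

-9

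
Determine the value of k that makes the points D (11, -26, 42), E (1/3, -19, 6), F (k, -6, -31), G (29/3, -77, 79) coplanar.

Normal to plane DEG: n = (-1577, 1328/3, 1660/3); plane equation n·P = -16849/3.
Requiring n·F = -16849/3: (-1577)k + (-59428/3) = -16849/3.
So k = -9.

-9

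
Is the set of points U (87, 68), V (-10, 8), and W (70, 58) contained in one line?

No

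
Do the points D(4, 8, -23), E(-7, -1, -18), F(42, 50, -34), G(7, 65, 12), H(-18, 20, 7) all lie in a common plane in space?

No

The plane through D, E, F has normal n = DE × DF = (-111, 69, -120) and equation n·P = 2868.
Checking the remaining points: n·G = 2268, n·H = 2538.
Since n·G = 2268 ≠ 2868, G is off the plane and the points are not all coplanar.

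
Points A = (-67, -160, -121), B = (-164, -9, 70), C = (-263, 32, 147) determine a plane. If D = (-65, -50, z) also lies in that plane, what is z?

-7

The plane through A, B, C has equation 3796x − 11440y + 10972z = 248456.
Substituting D: (10972)z + (325260) = 248456, so z = -7.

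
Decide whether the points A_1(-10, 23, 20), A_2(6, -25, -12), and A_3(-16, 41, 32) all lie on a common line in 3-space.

Yes

A_1A_2 = (16, -48, -32), A_1A_3 = (-6, 18, 12).
Each component of A_1A_3 is -3/8 times the corresponding component of A_1A_2, so A_1A_3 = -3/8·A_1A_2 and the points are collinear.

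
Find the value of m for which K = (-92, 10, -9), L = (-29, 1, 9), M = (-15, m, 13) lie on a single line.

-1

Direction KL = (63, -9, 18). From the x-coordinate of M, the parameter along the line is τ = (-15 − (-92))/63 = 11/9.
Then m = 10 + 11/9·(-9) = -1.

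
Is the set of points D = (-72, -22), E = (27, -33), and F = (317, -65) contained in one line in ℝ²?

DE = (99, -11), DF = (389, -43).
Twice the signed area of △DEF is (99)(-43) − (-11)(389) = 22.
The area is nonzero, so the three points are not collinear.

No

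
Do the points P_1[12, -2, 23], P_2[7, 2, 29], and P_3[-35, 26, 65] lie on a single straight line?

P_1P_2 = (-5, 4, 6), P_1P_3 = (-47, 28, 42).
Comparing components 3 and 1: (6)(-47) − (-5)(42) = -72 ≠ 0, so P_1P_2 and P_1P_3 are not parallel and the points are not collinear.

No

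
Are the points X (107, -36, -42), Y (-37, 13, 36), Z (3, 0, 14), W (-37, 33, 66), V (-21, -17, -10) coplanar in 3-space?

No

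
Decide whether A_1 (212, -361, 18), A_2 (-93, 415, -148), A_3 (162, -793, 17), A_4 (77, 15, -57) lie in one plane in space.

With A_1 as base: A_1A_2 = (-305, 776, -166), A_1A_3 = (-50, -432, -1), A_1A_4 = (-135, 376, -75).
A_1A_3 × A_1A_4 = (32776, -3615, -77120).
A_1A_2 · (A_1A_3 × A_1A_4) = 0.
The scalar triple product vanishes, so the four points are coplanar.

Yes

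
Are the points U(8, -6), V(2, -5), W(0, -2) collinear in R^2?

No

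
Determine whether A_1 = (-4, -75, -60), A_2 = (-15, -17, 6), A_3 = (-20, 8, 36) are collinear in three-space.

A_1A_2 = (-11, 58, 66), A_1A_3 = (-16, 83, 96).
Comparing components 2 and 3: (58)(96) − (66)(83) = 90 ≠ 0, so A_1A_2 and A_1A_3 are not parallel and the points are not collinear.

No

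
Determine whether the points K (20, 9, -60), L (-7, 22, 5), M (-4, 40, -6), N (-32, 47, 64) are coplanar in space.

No

A normal to the plane through K, L, M is n = KL × KM = (-1313, -102, -525).
The plane has equation n·P = 4322. For N: n·N = 3622.
3622 ≠ 4322, so N is off the plane.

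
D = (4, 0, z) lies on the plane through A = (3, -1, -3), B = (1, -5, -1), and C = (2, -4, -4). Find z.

Coplanarity requires AB · (AC × AD) = 0.
AB = (-2, -4, 2), AC = (-1, -3, -1); the triple product is linear in z with coefficient 2 and constant term 12.
Setting it to zero: z = -6.

-6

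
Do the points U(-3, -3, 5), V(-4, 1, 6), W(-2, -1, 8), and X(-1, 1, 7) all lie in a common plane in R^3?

The four points are coplanar iff the 3×3 determinant with rows UV, UW, UX is zero.
Rows: (-1, 4, 1), (1, 2, 3), (2, 4, 2).
Expanding along the first row: (-1)(-8) − (4)(-4) + (1)(0) = 24.
Nonzero ⇒ not coplanar.

No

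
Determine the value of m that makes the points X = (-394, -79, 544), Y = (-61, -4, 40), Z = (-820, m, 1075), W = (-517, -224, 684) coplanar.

Normal to plane XYW: n = (-62580, 15372, -39060); plane equation n·P = 2193492.
Requiring n·Z = 2193492: (15372)m + (9326100) = 2193492.
So m = -464.

-464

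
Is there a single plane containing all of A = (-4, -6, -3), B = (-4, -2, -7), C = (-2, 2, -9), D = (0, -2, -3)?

Yes

The four points are coplanar iff the 3×3 determinant with rows AB, AC, AD is zero.
Rows: (0, 4, -4), (2, 8, -6), (4, 4, 0).
Expanding along the first row: (0)(24) − (4)(24) + (-4)(-24) = 0.
Zero determinant ⇒ coplanar.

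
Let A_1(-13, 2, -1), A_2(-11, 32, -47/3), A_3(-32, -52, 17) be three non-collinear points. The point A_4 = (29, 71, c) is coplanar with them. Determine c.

Coplanarity requires A_1A_2 · (A_1A_3 × A_1A_4) = 0.
A_1A_2 = (2, 30, -44/3), A_1A_3 = (-19, -54, 18); the triple product is linear in c with coefficient 462 and constant term 6622.
Setting it to zero: c = -43/3.

-43/3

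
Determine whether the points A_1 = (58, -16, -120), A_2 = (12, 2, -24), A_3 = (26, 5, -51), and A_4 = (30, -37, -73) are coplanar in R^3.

With A_1 as base: A_1A_2 = (-46, 18, 96), A_1A_3 = (-32, 21, 69), A_1A_4 = (-28, -21, 47).
A_1A_3 × A_1A_4 = (2436, -428, 1260).
A_1A_2 · (A_1A_3 × A_1A_4) = 1200.
Since 1200 ≠ 0, the four points are not coplanar.

No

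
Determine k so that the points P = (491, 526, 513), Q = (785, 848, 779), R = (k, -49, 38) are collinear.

-34

Collinearity requires PQ × PR = 0; each component is linear in k.
The y-component gives (266)k + (9044) = 0, so k = -34.
The remaining components then also vanish.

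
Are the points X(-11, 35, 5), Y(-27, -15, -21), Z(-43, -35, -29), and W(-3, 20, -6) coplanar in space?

Yes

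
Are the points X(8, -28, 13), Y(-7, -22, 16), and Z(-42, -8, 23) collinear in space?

Yes

XY = (-15, 6, 3), XZ = (-50, 20, 10).
XY × XZ = (0, 0, 0).
The cross product vanishes, so the three points are collinear.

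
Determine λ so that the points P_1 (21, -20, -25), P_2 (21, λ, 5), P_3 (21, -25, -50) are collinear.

Collinearity requires P_1P_2 × P_1P_3 = 0; each component is linear in λ.
The x-component gives (-25)λ + (-350) = 0, so λ = -14.
The remaining components then also vanish.

-14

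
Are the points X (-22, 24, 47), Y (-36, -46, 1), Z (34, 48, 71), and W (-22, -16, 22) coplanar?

With X as base: XY = (-14, -70, -46), XZ = (56, 24, 24), XW = (0, -40, -25).
XZ × XW = (360, 1400, -2240).
XY · (XZ × XW) = 0.
The scalar triple product vanishes, so the four points are coplanar.

Yes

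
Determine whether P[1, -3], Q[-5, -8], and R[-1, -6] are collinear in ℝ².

PQ = (-6, -5), PR = (-2, -3).
Twice the signed area of △PQR is (-6)(-3) − (-5)(-2) = 8.
The area is nonzero, so the three points are not collinear.

No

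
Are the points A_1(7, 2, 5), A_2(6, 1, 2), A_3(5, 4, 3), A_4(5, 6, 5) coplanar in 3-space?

A normal to the plane through A_1, A_2, A_3 is n = A_1A_2 × A_1A_3 = (8, 4, -4).
The plane has equation n·P = 44. For A_4: n·A_4 = 44.
Equal, so A_4 lies in the plane and all four are coplanar.

Yes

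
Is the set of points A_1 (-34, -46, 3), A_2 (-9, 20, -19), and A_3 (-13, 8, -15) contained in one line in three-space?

No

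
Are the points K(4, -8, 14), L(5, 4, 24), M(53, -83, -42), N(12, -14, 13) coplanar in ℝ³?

The four points are coplanar iff the 3×3 determinant with rows KL, KM, KN is zero.
Rows: (1, 12, 10), (49, -75, -56), (8, -6, -1).
Expanding along the first row: (1)(-261) − (12)(399) + (10)(306) = -1989.
Nonzero ⇒ not coplanar.

No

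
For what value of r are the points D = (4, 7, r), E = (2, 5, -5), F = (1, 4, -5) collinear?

-5

Direction EF = (-1, -1, 0). From the x-coordinate of D, the parameter along the line is τ = (4 − 2)/(-1) = -2.
Then r = (-5) + (-2)·(0) = -5.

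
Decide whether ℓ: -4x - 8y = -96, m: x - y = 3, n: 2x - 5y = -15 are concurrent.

Yes

The three lines meet at one point iff the augmented coefficient matrix [aᵢ bᵢ cᵢ] has rank < 3, i.e. its determinant vanishes.
Here the determinant is 0.
It vanishes, so the lines are concurrent at (10, 7).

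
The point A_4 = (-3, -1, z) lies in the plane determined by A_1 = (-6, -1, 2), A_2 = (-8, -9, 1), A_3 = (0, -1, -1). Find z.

1/2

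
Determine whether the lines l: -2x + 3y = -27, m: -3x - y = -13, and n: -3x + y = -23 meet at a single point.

Intersecting l and m: solving the 2×2 system gives (x, y) = (6, -5).
Substitute into n: (-3)(6) + (1)(-5) = -23.
This equals -23, so (6, -5) lies on all three lines and they are concurrent.

Yes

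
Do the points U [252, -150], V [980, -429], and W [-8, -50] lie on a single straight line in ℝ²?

No

UV = (728, -279), UW = (-260, 100).
Twice the signed area of △UVW is (728)(100) − (-279)(-260) = 260.
The area is nonzero, so the three points are not collinear.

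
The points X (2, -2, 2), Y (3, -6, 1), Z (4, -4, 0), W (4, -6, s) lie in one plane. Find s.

0

The points are coplanar iff XY · (XZ × XW) = 0.
Expanding, this is linear in s: (6)s + (0) = 0.
So s = 0.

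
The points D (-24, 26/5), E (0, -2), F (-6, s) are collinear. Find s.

-1/5

The three points are collinear iff det[DE; DF] = 0.
This determinant is linear in s: (24)s + (24/5) = 0, so s = -1/5.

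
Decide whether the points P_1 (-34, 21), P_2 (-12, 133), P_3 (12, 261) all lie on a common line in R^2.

P_1P_2 = (22, 112), P_1P_3 = (46, 240).
det[P_1P_2; P_1P_3] = (22)(240) − (112)(46) = 128.
The determinant is nonzero, so they are not collinear.

No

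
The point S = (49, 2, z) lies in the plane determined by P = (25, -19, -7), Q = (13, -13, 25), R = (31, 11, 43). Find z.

-5

Coplanarity requires PQ · (PR × PS) = 0.
PQ = (-12, 6, 32), PR = (6, 30, 50); the triple product is linear in z with coefficient -396 and constant term -1980.
Setting it to zero: z = -5.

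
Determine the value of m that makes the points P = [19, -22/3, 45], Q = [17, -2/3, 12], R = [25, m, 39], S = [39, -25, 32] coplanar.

-37/3

Normal to plane PQS: n = (-2009/3, -686, -98); plane equation n·X = -12103.
Requiring n·R = -12103: (-686)m + (-61691/3) = -12103.
So m = -37/3.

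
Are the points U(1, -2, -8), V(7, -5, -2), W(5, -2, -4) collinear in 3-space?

UV = (6, -3, 6), UW = (4, 0, 4).
UV × UW = (-12, 0, 12).
The cross product is nonzero, so the points do not lie on one line.

No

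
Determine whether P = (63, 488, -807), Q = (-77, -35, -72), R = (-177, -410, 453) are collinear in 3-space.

PQ = (-140, -523, 735), PR = (-240, -898, 1260).
PQ × PR = (1050, 0, 200).
The cross product is nonzero, so the points do not lie on one line.

No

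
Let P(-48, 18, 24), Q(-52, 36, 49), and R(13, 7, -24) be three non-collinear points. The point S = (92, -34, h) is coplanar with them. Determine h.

A normal to the plane is n = PQ × PR = (-589, 1333, -1054).
S lies in the plane iff n · PS = 0.
This gives (-1054)h + (-126480) = 0, so h = -120.

-120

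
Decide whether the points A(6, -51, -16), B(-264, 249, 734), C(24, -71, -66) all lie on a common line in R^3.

AB = (-270, 300, 750), AC = (18, -20, -50).
Each component of AC is -1/15 times the corresponding component of AB, so AC = -1/15·AB and the points are collinear.

Yes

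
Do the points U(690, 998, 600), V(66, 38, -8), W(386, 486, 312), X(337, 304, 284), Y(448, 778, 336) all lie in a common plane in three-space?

The plane through U, V, W has normal n = UV × UW = (-34816, 5120, 27648) and equation n·P = -2324480.
Checking the remaining points: n·X = -2324480, n·Y = -2324480.
All equal -2324480, so all 5 points lie in one plane.

Yes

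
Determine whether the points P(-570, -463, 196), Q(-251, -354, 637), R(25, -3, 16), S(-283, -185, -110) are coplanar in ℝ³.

Yes

With P as base: PQ = (319, 109, 441), PR = (595, 460, -180), PS = (287, 278, -306).
PR × PS = (-90720, 130410, 33390).
PQ · (PR × PS) = 0.
The scalar triple product vanishes, so the four points are coplanar.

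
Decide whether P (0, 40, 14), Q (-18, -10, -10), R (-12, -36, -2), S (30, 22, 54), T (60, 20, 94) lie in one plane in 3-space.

The plane through P, Q, R has normal n = PQ × PR = (-1024, 0, 768) and equation n·X = 10752.
Checking the remaining points: n·S = 10752, n·T = 10752.
All equal 10752, so all 5 points lie in one plane.

Yes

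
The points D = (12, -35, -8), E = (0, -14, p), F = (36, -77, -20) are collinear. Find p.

-2

Direction DF = (24, -42, -12). From the x-coordinate of E, the parameter along the line is τ = (0 − 12)/24 = -1/2.
Then p = (-8) + (-1/2)·(-12) = -2.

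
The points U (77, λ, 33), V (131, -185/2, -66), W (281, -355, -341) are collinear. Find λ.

Collinearity requires UV × UW = 0; each component is linear in λ.
The x-component gives (275)λ + (-550) = 0, so λ = 2.
The remaining components then also vanish.

2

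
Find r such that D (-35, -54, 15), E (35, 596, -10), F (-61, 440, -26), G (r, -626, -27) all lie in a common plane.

Normal to plane DEF: n = (-14300, 3520, 51480); plane equation n·P = 1082620.
Requiring n·G = 1082620: (-14300)r + (-3593480) = 1082620.
So r = -327.

-327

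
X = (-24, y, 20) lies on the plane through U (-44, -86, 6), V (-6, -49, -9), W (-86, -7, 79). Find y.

-20

Coplanarity requires UV · (UW × UX) = 0.
UV = (38, 37, -15), UW = (-42, 79, 73); the triple product is linear in y with coefficient -2144 and constant term -42880.
Setting it to zero: y = -20.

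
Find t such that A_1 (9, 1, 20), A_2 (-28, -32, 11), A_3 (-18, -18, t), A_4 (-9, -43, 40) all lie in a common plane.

9

Normal to plane A_1A_2A_4: n = (-1056, 902, 1034); plane equation n·P = 12078.
Requiring n·A_3 = 12078: (1034)t + (2772) = 12078.
So t = 9.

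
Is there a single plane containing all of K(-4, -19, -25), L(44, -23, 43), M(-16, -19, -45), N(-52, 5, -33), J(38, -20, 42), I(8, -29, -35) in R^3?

The plane through K, L, M has normal n = KL × KM = (80, 144, -48) and equation n·P = -1856.
Checking the remaining points: n·N = -1856, n·J = -1856, n·I = -1856.
All equal -1856, so all 6 points lie in one plane.

Yes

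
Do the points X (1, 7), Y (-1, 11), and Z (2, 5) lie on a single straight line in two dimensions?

Yes

XY = (-2, 4), XZ = (1, -2).
det[XY; XZ] = (-2)(-2) − (4)(1) = 0.
The determinant is zero, so the points are collinear.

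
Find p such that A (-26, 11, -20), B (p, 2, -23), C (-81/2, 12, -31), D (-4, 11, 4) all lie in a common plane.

11

Normal to plane ACD: n = (24, 106, -22); plane equation n·P = 982.
Requiring n·B = 982: (24)p + (718) = 982.
So p = 11.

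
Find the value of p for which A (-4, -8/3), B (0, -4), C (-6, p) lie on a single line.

-2

Collinearity: (C − A) must be parallel to (B − A) = (4, -4/3).
Cross-multiplying the components: (p − (-8/3))·(4) = (-2)·(-4/3).
Solving gives p = -2.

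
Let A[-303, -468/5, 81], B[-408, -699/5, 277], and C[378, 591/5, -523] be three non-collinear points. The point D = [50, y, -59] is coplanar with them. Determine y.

A normal to the plane is n = AB × AC = (-13608, 70056, 46116/5).
D lies in the plane iff n · AD = 0.
This gives (70056)y + (2311848/5) = 0, so y = -33/5.

-33/5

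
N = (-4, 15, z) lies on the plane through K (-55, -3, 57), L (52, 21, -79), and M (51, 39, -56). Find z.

0

Coplanarity requires KL · (KM × KN) = 0.
KL = (107, 24, -136), KM = (106, 42, -113); the triple product is linear in z with coefficient 1950 and constant term 0.
Setting it to zero: z = 0.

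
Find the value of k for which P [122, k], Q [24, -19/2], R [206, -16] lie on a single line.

The three points are collinear iff det[PQ; PR] = 0.
This determinant is linear in k: (182)k + (2366) = 0, so k = -13.

-13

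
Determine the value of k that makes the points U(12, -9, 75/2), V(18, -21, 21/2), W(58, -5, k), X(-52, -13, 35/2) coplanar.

109/2

Normal to plane UVX: n = (132, 1848, -792); plane equation n·P = -44748.
Requiring n·W = -44748: (-792)k + (-1584) = -44748.
So k = 109/2.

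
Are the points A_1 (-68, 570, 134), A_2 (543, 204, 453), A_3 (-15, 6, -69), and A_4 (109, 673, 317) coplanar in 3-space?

The four points are coplanar iff the 3×3 determinant with rows A_1A_2, A_1A_3, A_1A_4 is zero.
Rows: (611, -366, 319), (53, -564, -203), (177, 103, 183).
Expanding along the first row: (611)(-82303) − (-366)(45630) + (319)(105287) = 0.
Zero determinant ⇒ coplanar.

Yes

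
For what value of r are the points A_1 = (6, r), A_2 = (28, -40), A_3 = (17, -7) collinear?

26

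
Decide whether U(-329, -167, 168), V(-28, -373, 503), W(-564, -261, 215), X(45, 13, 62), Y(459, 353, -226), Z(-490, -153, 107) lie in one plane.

No

The plane through U, V, W has normal n = UV × UW = (21808, -92872, -76704) and equation n·P = -4551480.
Checking the remaining points: n·X = -4981624, n·Y = -5438840, n·Z = -4683832.
Since n·X = -4981624 ≠ -4551480, X is off the plane and the points are not all coplanar.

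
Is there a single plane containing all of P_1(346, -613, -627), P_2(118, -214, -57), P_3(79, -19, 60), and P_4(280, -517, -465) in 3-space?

Yes

With P_1 as base: P_1P_2 = (-228, 399, 570), P_1P_3 = (-267, 594, 687), P_1P_4 = (-66, 96, 162).
P_1P_3 × P_1P_4 = (30276, -2088, 13572).
P_1P_2 · (P_1P_3 × P_1P_4) = 0.
The scalar triple product vanishes, so the four points are coplanar.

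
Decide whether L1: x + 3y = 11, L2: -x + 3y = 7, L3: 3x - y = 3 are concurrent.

Intersecting L1 and L2: solving the 2×2 system gives (x, y) = (2, 3).
Substitute into L3: (3)(2) + (-1)(3) = 3.
This equals 3, so (2, 3) lies on all three lines and they are concurrent.

Yes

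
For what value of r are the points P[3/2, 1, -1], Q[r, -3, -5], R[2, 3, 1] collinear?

1/2

Direction PR = (1/2, 2, 2). From the y-coordinate of Q, the parameter along the line is τ = (-3 − 1)/2 = -2.
Then r = 3/2 + (-2)·(1/2) = 1/2.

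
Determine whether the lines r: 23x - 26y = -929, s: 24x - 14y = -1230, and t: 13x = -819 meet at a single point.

No

Intersecting r and s: solving the 2×2 system gives (x, y) = (-9487/151, -2997/151).
Substitute into t: (13)(-9487/151) + (0)(-2997/151) = -123331/151.
But t requires -819 ≠ -123331/151, so the three lines have no common point.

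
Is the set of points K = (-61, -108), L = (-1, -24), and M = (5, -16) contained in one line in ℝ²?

No

KL = (60, 84), KM = (66, 92).
det[KL; KM] = (60)(92) − (84)(66) = -24.
The determinant is nonzero, so they are not collinear.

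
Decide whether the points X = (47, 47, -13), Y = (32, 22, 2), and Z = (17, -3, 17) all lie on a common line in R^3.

Yes

XY = (-15, -25, 15), XZ = (-30, -50, 30).
Each component of XZ is 2 times the corresponding component of XY, so XZ = 2·XY and the points are collinear.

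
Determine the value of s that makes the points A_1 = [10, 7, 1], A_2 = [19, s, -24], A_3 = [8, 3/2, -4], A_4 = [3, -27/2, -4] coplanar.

73/2

Coplanarity ⇔ det[A_1A_2; A_1A_3; A_1A_4] = 0.
Expanding, this is linear in s: (25)s + (-1825/2) = 0.
So s = 73/2.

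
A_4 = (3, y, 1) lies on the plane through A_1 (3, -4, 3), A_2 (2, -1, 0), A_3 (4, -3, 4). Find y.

0

Coplanarity requires A_1A_2 · (A_1A_3 × A_1A_4) = 0.
A_1A_2 = (-1, 3, -3), A_1A_3 = (1, 1, 1); the triple product is linear in y with coefficient -2 and constant term 0.
Setting it to zero: y = 0.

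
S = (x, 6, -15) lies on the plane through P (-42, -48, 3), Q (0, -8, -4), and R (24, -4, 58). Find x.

12

A normal to the plane is n = PQ × PR = (2508, -2772, -792).
S lies in the plane iff n · PS = 0.
This gives (2508)x + (-30096) = 0, so x = 12.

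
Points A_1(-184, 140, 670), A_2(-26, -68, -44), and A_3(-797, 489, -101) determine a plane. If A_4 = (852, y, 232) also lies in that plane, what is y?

The plane through A_1, A_2, A_3 has equation 409554x + 559500y − 72362z = -45510476.
Substituting A_4: (559500)y + (332152024) = -45510476, so y = -675.

-675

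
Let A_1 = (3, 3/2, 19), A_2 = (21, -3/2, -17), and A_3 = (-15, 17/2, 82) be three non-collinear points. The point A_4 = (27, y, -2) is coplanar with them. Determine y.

The plane through A_1, A_2, A_3 has equation 63x − 486y + 72z = 828.
Substituting A_4: (-486)y + (1557) = 828, so y = 3/2.

3/2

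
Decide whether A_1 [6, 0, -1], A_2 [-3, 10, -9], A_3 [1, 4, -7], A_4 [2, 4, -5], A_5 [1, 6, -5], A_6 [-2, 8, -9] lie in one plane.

Yes

The plane through A_1, A_2, A_3 has normal n = A_1A_2 × A_1A_3 = (-28, -14, 14) and equation n·P = -182.
Checking the remaining points: n·A_4 = -182, n·A_5 = -182, n·A_6 = -182.
All equal -182, so all 6 points lie in one plane.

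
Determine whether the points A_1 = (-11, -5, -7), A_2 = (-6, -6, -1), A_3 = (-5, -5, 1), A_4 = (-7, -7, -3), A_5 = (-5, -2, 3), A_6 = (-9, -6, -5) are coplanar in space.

The plane through A_1, A_2, A_3 has normal n = A_1A_2 × A_1A_3 = (-8, -4, 6) and equation n·P = 66.
Checking the remaining points: n·A_4 = 66, n·A_5 = 66, n·A_6 = 66.
All equal 66, so all 6 points lie in one plane.

Yes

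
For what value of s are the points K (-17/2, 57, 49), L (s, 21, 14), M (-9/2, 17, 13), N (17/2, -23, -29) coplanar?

Coplanarity ⇔ det[KL; KM; KN] = 0.
Expanding, this is linear in s: (240)s + (240) = 0.
So s = -1.

-1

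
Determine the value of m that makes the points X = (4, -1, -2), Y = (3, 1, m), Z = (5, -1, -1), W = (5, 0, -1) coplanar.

Coplanarity ⇔ det[XY; XZ; XW] = 0.
Expanding, this is linear in m: (1)m + (3) = 0.
So m = -3.

-3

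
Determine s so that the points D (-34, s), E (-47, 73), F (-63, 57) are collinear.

86

The three points are collinear iff det[DE; DF] = 0.
This determinant is linear in s: (-16)s + (1376) = 0, so s = 86.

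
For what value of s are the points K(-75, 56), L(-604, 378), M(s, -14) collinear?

Collinearity: (M − K) must be parallel to (L − K) = (-529, 322).
Cross-multiplying the components: (s − (-75))·(322) = (-70)·(-529).
Solving gives s = 40.

40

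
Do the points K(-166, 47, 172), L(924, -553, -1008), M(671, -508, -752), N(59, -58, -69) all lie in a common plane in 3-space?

The four points are coplanar iff the 3×3 determinant with rows KL, KM, KN is zero.
Rows: (1090, -600, -1180), (837, -555, -924), (225, -105, -241).
Expanding along the first row: (1090)(36735) − (-600)(6183) + (-1180)(36990) = 102750.
Nonzero ⇒ not coplanar.

No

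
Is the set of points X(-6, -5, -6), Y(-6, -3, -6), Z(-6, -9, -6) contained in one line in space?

Yes

XY = (0, 2, 0), XZ = (0, -4, 0).
Each component of XZ is -2 times the corresponding component of XY, so XZ = -2·XY and the points are collinear.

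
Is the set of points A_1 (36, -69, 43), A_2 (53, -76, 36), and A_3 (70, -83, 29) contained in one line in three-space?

Yes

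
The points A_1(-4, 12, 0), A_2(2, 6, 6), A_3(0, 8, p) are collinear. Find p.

4

Direction A_1A_2 = (6, -6, 6). From the x-coordinate of A_3, the parameter along the line is τ = (0 − (-4))/6 = 2/3.
Then p = 0 + 2/3·(6) = 4.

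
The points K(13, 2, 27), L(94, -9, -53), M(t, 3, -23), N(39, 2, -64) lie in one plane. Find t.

22

Coplanarity ⇔ det[KL; KM; KN] = 0.
Expanding, this is linear in t: (-1001)t + (22022) = 0.
So t = 22.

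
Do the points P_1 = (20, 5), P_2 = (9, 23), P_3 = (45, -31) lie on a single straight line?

P_1P_2 = (-11, 18), P_1P_3 = (25, -36).
If collinear, P_1P_3 would be a scalar multiple of P_1P_2. But (-11)·(-36) ≠ (18)·(25) (difference -54), so they are not parallel; the points are not collinear.

No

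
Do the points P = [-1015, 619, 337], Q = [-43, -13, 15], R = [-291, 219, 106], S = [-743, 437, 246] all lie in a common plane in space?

With P as base: PQ = (972, -632, -322), PR = (724, -400, -231), PS = (272, -182, -91).
PR × PS = (-5642, 3052, -22968).
PQ · (PR × PS) = -17192.
Since -17192 ≠ 0, the four points are not coplanar.

No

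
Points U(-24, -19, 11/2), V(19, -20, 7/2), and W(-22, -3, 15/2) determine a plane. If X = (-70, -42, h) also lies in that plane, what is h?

The plane through U, V, W has equation 30x − 90y + 690z = 4785.
Substituting X: (690)h + (1680) = 4785, so h = 9/2.

9/2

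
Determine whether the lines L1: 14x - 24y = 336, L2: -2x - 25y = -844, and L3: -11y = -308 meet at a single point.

Yes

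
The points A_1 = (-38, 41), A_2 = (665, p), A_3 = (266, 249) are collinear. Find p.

522

The three points are collinear iff det[A_1A_2; A_1A_3] = 0.
This determinant is linear in p: (-304)p + (158688) = 0, so p = 522.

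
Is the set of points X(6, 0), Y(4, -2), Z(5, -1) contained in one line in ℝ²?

XY = (-2, -2), XZ = (-1, -1).
Twice the signed area of △XYZ is (-2)(-1) − (-2)(-1) = 0.
The triangle is degenerate (zero area), so the points are collinear.

Yes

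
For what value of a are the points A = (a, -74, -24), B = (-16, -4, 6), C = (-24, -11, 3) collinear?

-96

Collinearity requires AB × AC = 0; each component is linear in a.
The y-component gives (-3)a + (-288) = 0, so a = -96.
The remaining components then also vanish.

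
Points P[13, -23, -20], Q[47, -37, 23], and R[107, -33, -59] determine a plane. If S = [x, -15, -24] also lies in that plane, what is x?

A normal to the plane is n = PQ × PR = (976, 5368, 976).
S lies in the plane iff n · PS = 0.
This gives (976)x + (26352) = 0, so x = -27.

-27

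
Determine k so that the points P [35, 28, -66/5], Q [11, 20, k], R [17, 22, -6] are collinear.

Direction PR = (-18, -6, 36/5). From the x-coordinate of Q, the parameter along the line is τ = (11 − 35)/(-18) = 4/3.
Then k = (-66/5) + 4/3·(36/5) = -18/5.

-18/5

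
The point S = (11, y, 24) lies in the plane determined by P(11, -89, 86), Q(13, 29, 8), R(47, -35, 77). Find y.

3

Coplanarity requires PQ · (PR × PS) = 0.
PQ = (2, 118, -78), PR = (36, 54, -9); the triple product is linear in y with coefficient -2790 and constant term 8370.
Setting it to zero: y = 3.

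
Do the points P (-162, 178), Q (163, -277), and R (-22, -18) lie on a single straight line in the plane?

PQ = (325, -455), PR = (140, -196).
Checking proportionality: PR = 28/65·PQ, so the vectors are parallel and the points are collinear.

Yes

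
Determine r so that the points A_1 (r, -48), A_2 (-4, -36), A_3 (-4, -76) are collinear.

-4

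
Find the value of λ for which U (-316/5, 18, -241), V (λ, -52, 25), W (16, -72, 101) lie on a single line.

-8/5

Collinearity requires UV × UW = 0; each component is linear in λ.
The y-component gives (-342)λ + (-2736/5) = 0, so λ = -8/5.
The remaining components then also vanish.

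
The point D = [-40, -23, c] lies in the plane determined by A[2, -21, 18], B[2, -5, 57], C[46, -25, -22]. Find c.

42

A normal to the plane is n = AB × AC = (-484, 1716, -704).
D lies in the plane iff n · AD = 0.
This gives (-704)c + (29568) = 0, so c = 42.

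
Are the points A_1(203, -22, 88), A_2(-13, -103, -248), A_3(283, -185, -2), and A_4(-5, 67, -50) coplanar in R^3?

A normal to the plane through A_1, A_2, A_3 is n = A_1A_2 × A_1A_3 = (-47478, -46320, 41688).
The plane has equation n·P = -4950450. For A_4: n·A_4 = -4950450.
Equal, so A_4 lies in the plane and all four are coplanar.

Yes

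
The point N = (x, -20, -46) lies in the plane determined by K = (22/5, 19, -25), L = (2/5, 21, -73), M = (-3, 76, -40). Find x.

Coplanarity requires KL · (KM × KN) = 0.
KL = (-4, 2, -48), KM = (-37/5, 57, -15); the triple product is linear in x with coefficient 2706 and constant term -18942.
Setting it to zero: x = 7.

7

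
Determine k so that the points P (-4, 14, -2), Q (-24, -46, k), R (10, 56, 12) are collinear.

-22

Direction PR = (14, 42, 14). From the x-coordinate of Q, the parameter along the line is τ = (-24 − (-4))/14 = -10/7.
Then k = (-2) + (-10/7)·(14) = -22.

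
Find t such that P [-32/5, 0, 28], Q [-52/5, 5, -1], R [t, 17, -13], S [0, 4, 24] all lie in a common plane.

44/5

The points are coplanar iff PQ · (PR × PS) = 0.
Expanding, this is linear in t: (-96)t + (4224/5) = 0.
So t = 44/5.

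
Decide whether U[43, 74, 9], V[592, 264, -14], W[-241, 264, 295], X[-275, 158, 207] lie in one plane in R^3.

No

The four points are coplanar iff the 3×3 determinant with rows UV, UW, UX is zero.
Rows: (549, 190, -23), (-284, 190, 286), (-318, 84, 198).
Expanding along the first row: (549)(13596) − (190)(34716) + (-23)(36564) = 27192.
Nonzero ⇒ not coplanar.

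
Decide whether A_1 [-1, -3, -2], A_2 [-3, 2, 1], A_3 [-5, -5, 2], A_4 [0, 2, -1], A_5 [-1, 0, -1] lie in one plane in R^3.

No

The plane through A_1, A_2, A_3 has normal n = A_1A_2 × A_1A_3 = (26, -4, 24) and equation n·P = -62.
Checking the remaining points: n·A_4 = -32, n·A_5 = -50.
Since n·A_4 = -32 ≠ -62, A_4 is off the plane and the points are not all coplanar.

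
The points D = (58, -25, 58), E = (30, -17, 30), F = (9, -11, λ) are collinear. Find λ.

Direction DE = (-28, 8, -28). From the x-coordinate of F, the parameter along the line is τ = (9 − 58)/(-28) = 7/4.
Then λ = 58 + 7/4·(-28) = 9.

9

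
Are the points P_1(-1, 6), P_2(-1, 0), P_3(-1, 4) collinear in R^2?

Yes

P_1P_2 = (0, -6), P_1P_3 = (0, -2).
Twice the signed area of △P_1P_2P_3 is (0)(-2) − (-6)(0) = 0.
The triangle is degenerate (zero area), so the points are collinear.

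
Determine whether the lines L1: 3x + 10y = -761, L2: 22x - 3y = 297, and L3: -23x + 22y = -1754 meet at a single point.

Intersecting L1 and L2: solving the 2×2 system gives (x, y) = (3, -77).
Substitute into L3: (-23)(3) + (22)(-77) = -1763.
But L3 requires -1754 ≠ -1763, so the three lines have no common point.

No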